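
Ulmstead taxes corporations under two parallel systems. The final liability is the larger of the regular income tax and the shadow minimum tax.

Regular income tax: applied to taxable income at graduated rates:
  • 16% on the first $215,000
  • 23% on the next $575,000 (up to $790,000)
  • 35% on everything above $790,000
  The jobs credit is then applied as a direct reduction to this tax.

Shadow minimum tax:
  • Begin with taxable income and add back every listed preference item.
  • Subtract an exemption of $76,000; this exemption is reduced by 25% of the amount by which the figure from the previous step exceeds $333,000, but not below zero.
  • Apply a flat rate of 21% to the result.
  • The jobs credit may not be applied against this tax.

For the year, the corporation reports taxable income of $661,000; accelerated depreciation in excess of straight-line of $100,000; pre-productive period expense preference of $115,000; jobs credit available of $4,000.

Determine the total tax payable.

Regular income tax:
  $215,000 × 16% = $34,400
  $446,000 × 23% = $102,580
  → $136,980
  Less jobs credit $4,000 → $132,980

Shadow minimum tax:
  Adjusted income: $661,000 + $100,000 + $115,000 = $876,000
  Exemption: 25% × ($876,000 − $333,000) = $135,750 ≥ $76,000, so the exemption is fully phased out
  Base: $876,000 − $0 = $876,000
  $876,000 × 21% = $183,960

$183,960 > $132,980, so the shadow minimum tax is the binding amount.

$183,960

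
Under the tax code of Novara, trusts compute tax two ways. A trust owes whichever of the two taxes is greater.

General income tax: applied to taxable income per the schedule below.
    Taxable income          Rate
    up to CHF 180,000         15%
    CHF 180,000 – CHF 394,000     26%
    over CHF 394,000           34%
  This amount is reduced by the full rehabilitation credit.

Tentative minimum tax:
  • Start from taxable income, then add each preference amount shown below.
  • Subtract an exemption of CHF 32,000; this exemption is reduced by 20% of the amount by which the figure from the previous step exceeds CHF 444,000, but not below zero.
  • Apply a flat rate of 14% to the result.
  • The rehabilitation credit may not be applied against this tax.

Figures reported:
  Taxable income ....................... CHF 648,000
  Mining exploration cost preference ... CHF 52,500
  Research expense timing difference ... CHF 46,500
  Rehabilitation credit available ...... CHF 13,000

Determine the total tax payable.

General income tax:
  CHF 180,000 × 15% = CHF 27,000
  CHF 214,000 × 26% = CHF 55,640
  CHF 254,000 × 34% = CHF 86,360
  → CHF 169,000
  Less rehabilitation credit CHF 13,000 → CHF 156,000

Tentative minimum tax:
  Adjusted income: CHF 648,000 + CHF 52,500 + CHF 46,500 = CHF 747,000
  Exemption: 20% × (CHF 747,000 − CHF 444,000) = CHF 60,600 ≥ CHF 32,000, so the exemption is fully phased out
  Base: CHF 747,000 − CHF 0 = CHF 747,000
  CHF 747,000 × 14% = CHF 104,580

CHF 156,000 > CHF 104,580, so the general income tax governs.

CHF 156,000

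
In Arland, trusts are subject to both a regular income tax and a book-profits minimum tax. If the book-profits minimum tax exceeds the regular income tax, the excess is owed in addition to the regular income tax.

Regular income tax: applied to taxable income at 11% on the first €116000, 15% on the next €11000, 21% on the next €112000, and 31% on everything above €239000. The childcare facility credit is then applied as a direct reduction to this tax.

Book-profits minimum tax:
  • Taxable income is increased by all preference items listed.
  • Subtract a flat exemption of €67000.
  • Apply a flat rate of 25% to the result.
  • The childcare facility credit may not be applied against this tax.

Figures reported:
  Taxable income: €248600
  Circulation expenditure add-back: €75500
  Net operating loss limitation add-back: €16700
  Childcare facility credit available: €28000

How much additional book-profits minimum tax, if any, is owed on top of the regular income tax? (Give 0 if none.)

Regular income tax:
  €116000 × 11% = €12760
  €11000 × 15% = €1650
  €112000 × 21% = €23520
  €9600 × 31% = €2976
  → €40906
  Less childcare facility credit €28000 → €12906

Book-profits minimum tax:
  Adjusted income: €248600 + €75500 + €16700 = €340800
  Less exemption €67000 → base €273800
  €273800 × 25% = €68450

Excess of book-profits minimum tax over regular income tax: €68450 − €12906 = €55544.

€55544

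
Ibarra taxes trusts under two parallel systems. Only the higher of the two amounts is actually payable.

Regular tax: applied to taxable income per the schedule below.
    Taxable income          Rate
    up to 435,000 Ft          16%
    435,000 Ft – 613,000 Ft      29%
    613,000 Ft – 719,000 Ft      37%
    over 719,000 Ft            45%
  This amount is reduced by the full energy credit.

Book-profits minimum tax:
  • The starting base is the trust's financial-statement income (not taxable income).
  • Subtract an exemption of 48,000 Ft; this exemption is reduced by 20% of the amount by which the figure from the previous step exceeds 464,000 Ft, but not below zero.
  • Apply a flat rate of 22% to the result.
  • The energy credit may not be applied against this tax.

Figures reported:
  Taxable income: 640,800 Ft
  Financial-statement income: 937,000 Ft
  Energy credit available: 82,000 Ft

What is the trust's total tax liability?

206,140 Ft

Book-profits minimum tax:
  Base (financial-statement income): 937,000 Ft
  Exemption: 20% × (937,000 Ft − 464,000 Ft) = 94,600 Ft ≥ 48,000 Ft, so the exemption is fully phased out
  Base: 937,000 Ft − 0 Ft = 937,000 Ft
  937,000 Ft × 22% = 206,140 Ft

Regular tax:
  435,000 Ft × 16% = 69,600 Ft
  178,000 Ft × 29% = 51,620 Ft
  27,800 Ft × 37% = 10,286 Ft
  → 131,506 Ft
  Less energy credit 82,000 Ft → 49,506 Ft

206,140 Ft > 49,506 Ft, so the book-profits minimum tax is the binding amount.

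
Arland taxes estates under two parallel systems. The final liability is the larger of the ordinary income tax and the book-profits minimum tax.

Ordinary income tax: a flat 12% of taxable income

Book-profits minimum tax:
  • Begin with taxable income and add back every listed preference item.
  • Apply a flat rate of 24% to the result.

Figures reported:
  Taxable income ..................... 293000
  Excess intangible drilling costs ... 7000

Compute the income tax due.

72000

Ordinary income tax:
  293000 × 12% = 35160

Book-profits minimum tax:
  Adjusted income: 293000 + 7000 = 300000
  300000 × 24% = 72000

72000 > 35160, so the book-profits minimum tax is the binding amount.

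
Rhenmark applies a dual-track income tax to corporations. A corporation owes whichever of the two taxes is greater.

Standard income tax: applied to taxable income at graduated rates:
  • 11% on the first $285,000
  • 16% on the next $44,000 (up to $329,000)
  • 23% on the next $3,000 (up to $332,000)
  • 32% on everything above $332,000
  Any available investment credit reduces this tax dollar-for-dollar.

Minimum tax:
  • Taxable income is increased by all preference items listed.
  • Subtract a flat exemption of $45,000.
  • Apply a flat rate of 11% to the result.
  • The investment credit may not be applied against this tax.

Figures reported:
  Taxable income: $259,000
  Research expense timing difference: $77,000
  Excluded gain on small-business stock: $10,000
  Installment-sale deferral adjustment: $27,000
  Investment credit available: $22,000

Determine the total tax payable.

$36,080

Minimum tax:
  Adjusted income: $259,000 + $77,000 + $10,000 + $27,000 = $373,000
  Less exemption $45,000 → base $328,000
  $328,000 × 11% = $36,080

Standard income tax:
  $259,000 × 11% = $28,490
  Less investment credit $22,000 → $6,490

$36,080 > $6,490, so the minimum tax is the binding amount.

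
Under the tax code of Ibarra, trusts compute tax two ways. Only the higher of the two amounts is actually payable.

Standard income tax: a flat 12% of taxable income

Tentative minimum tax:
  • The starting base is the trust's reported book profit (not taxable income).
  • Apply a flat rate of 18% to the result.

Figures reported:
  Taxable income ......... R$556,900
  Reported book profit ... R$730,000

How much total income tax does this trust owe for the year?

Standard income tax:
  R$556,900 × 12% = R$66,828

Tentative minimum tax:
  Base (reported book profit): R$730,000
  R$730,000 × 18% = R$131,400

R$131,400 > R$66,828, so the tentative minimum tax is the binding amount.

R$131,400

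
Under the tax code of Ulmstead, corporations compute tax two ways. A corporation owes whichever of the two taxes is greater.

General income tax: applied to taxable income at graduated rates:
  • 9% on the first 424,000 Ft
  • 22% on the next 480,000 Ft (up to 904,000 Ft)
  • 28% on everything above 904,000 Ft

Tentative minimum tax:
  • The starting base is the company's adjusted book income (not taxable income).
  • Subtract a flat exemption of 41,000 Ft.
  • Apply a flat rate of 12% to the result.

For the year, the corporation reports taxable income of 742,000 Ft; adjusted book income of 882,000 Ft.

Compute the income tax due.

108,120 Ft

General income tax:
  424,000 Ft × 9% = 38,160 Ft
  318,000 Ft × 22% = 69,960 Ft
  → 108,120 Ft

Tentative minimum tax:
  Base (adjusted book income): 882,000 Ft
  Less exemption 41,000 Ft → base 841,000 Ft
  841,000 Ft × 12% = 100,920 Ft

108,120 Ft > 100,920 Ft, so the general income tax governs.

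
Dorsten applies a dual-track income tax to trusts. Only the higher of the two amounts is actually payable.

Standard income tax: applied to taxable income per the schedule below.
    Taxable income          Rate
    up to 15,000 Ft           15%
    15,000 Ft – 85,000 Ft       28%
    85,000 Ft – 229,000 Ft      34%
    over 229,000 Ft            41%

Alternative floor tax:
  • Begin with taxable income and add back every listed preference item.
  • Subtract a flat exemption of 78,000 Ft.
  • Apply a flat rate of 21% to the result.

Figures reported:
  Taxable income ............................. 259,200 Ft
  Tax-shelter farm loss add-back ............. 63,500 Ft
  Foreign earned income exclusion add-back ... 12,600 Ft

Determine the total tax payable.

Standard income tax:
  15,000 Ft × 15% = 2,250 Ft
  70,000 Ft × 28% = 19,600 Ft
  144,000 Ft × 34% = 48,960 Ft
  30,200 Ft × 41% = 12,382 Ft
  → 83,192 Ft

Alternative floor tax:
  Adjusted income: 259,200 Ft + 63,500 Ft + 12,600 Ft = 335,300 Ft
  Less exemption 78,000 Ft → base 257,300 Ft
  257,300 Ft × 21% = 54,033 Ft

83,192 Ft > 54,033 Ft, so the standard income tax governs.

83,192 Ft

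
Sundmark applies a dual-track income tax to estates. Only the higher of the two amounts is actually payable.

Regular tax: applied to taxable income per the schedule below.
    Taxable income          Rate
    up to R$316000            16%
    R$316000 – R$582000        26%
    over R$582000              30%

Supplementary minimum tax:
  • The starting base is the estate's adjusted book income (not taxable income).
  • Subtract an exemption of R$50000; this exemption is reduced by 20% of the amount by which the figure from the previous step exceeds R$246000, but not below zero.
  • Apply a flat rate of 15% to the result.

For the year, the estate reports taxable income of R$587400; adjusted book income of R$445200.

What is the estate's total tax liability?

R$121340

Regular tax:
  R$316000 × 16% = R$50560
  R$266000 × 26% = R$69160
  R$5400 × 30% = R$1620
  → R$121340

Supplementary minimum tax:
  Base (adjusted book income): R$445200
  Exemption: R$50000 − 20% × (R$445200 − R$246000) = R$50000 − R$39840 = R$10160
  Base: R$445200 − R$10160 = R$435040
  R$435040 × 15% = R$65256

R$121340 > R$65256, so the regular tax governs.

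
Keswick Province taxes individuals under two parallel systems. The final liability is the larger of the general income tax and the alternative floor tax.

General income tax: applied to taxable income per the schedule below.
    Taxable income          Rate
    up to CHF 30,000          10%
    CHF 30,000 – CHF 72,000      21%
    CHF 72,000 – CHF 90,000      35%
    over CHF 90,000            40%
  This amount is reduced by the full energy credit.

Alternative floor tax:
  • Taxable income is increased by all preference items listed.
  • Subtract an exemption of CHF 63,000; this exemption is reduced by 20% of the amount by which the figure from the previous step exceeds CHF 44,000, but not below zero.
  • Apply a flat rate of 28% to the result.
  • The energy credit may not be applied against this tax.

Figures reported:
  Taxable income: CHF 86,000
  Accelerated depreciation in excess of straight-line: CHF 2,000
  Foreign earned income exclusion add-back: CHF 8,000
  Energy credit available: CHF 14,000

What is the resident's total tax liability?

CHF 12,152

Alternative floor tax:
  Adjusted income: CHF 86,000 + CHF 2,000 + CHF 8,000 = CHF 96,000
  Exemption: CHF 63,000 − 20% × (CHF 96,000 − CHF 44,000) = CHF 63,000 − CHF 10,400 = CHF 52,600
  Base: CHF 96,000 − CHF 52,600 = CHF 43,400
  CHF 43,400 × 28% = CHF 12,152

General income tax:
  CHF 30,000 × 10% = CHF 3,000
  CHF 42,000 × 21% = CHF 8,820
  CHF 14,000 × 35% = CHF 4,900
  → CHF 16,720
  Less energy credit CHF 14,000 → CHF 2,720

CHF 12,152 > CHF 2,720, so the alternative floor tax is the binding amount.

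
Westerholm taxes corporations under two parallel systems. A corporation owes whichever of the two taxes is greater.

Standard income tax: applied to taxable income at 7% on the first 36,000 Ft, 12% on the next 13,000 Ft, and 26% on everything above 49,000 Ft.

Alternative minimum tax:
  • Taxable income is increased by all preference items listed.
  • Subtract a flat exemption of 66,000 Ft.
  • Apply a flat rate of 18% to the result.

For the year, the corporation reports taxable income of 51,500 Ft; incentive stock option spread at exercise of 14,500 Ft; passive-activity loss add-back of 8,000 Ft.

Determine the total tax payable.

Alternative minimum tax:
  Adjusted income: 51,500 Ft + 14,500 Ft + 8,000 Ft = 74,000 Ft
  Less exemption 66,000 Ft → base 8,000 Ft
  8,000 Ft × 18% = 1,440 Ft

Standard income tax:
  36,000 Ft × 7% = 2,520 Ft
  13,000 Ft × 12% = 1,560 Ft
  2,500 Ft × 26% = 650 Ft
  → 4,730 Ft

4,730 Ft > 1,440 Ft, so the standard income tax governs.

4,730 Ft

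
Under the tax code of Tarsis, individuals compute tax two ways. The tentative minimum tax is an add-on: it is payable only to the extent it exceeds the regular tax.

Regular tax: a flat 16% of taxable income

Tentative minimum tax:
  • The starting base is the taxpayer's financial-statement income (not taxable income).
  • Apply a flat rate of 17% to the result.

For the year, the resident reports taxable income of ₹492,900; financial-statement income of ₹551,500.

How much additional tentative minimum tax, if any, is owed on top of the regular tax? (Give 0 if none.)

Tentative minimum tax:
  Base (financial-statement income): ₹551,500
  ₹551,500 × 17% = ₹93,755

Regular tax:
  ₹492,900 × 16% = ₹78,864

Excess of tentative minimum tax over regular tax: ₹93,755 − ₹78,864 = ₹14,891.

₹14,891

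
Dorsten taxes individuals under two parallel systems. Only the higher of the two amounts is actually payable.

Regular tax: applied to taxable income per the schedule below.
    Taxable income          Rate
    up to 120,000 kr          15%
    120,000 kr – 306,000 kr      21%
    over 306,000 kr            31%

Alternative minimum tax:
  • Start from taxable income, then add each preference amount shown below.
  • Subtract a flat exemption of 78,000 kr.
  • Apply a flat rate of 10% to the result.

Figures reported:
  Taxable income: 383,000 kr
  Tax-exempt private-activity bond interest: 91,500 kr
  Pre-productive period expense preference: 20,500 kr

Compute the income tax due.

80,930 kr

Regular tax:
  120,000 kr × 15% = 18,000 kr
  186,000 kr × 21% = 39,060 kr
  77,000 kr × 31% = 23,870 kr
  → 80,930 kr

Alternative minimum tax:
  Adjusted income: 383,000 kr + 91,500 kr + 20,500 kr = 495,000 kr
  Less exemption 78,000 kr → base 417,000 kr
  417,000 kr × 10% = 41,700 kr

80,930 kr > 41,700 kr, so the regular tax governs.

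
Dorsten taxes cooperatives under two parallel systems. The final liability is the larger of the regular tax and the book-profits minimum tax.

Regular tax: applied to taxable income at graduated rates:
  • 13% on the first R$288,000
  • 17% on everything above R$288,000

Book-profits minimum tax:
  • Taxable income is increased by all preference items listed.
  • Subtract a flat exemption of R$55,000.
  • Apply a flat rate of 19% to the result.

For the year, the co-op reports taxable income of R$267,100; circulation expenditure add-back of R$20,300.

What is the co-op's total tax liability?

Regular tax:
  R$267,100 × 13% = R$34,723

Book-profits minimum tax:
  Adjusted income: R$267,100 + R$20,300 = R$287,400
  Less exemption R$55,000 → base R$232,400
  R$232,400 × 19% = R$44,156

R$44,156 > R$34,723, so the book-profits minimum tax is the binding amount.

R$44,156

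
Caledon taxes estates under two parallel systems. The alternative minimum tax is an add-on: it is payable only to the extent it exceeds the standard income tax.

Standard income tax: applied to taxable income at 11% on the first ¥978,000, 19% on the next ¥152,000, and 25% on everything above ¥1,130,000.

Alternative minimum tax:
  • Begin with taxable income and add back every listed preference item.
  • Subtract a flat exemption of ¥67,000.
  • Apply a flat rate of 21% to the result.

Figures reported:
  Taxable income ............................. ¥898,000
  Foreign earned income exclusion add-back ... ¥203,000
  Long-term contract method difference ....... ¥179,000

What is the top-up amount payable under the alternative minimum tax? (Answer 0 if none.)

Alternative minimum tax:
  Adjusted income: ¥898,000 + ¥203,000 + ¥179,000 = ¥1,280,000
  Less exemption ¥67,000 → base ¥1,213,000
  ¥1,213,000 × 21% = ¥254,730

Standard income tax:
  ¥898,000 × 11% = ¥98,780

Excess of alternative minimum tax over standard income tax: ¥254,730 − ¥98,780 = ¥155,950.

¥155,950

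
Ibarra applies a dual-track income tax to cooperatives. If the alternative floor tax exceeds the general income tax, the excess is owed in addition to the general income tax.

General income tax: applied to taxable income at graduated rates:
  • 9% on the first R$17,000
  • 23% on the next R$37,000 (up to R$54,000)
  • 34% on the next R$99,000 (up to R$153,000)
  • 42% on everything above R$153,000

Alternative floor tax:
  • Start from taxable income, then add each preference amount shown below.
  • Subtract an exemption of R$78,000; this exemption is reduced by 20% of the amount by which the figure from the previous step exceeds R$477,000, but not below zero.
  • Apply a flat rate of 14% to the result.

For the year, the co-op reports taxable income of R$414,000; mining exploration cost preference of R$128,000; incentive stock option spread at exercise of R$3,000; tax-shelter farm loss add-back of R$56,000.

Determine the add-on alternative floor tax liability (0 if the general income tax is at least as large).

General income tax:
  R$17,000 × 9% = R$1,530
  R$37,000 × 23% = R$8,510
  R$99,000 × 34% = R$33,660
  R$261,000 × 42% = R$109,620
  → R$153,320

Alternative floor tax:
  Adjusted income: R$414,000 + R$128,000 + R$3,000 + R$56,000 = R$601,000
  Exemption: R$78,000 − 20% × (R$601,000 − R$477,000) = R$78,000 − R$24,800 = R$53,200
  Base: R$601,000 − R$53,200 = R$547,800
  R$547,800 × 14% = R$76,692

R$76,692 ≤ R$153,320, so no add-on is due.

R$0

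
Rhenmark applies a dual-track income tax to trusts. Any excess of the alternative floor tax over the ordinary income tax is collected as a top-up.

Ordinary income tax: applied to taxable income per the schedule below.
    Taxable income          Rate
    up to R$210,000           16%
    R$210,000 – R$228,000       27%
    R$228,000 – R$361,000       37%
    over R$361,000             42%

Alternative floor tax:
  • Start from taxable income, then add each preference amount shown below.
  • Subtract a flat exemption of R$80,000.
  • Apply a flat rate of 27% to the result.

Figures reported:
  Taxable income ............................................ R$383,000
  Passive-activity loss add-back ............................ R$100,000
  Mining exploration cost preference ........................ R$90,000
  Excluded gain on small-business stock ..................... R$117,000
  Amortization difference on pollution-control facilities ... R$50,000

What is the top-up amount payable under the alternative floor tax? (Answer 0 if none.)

Alternative floor tax:
  Adjusted income: R$383,000 + R$100,000 + R$90,000 + R$117,000 + R$50,000 = R$740,000
  Less exemption R$80,000 → base R$660,000
  R$660,000 × 27% = R$178,200

Ordinary income tax:
  R$210,000 × 16% = R$33,600
  R$18,000 × 27% = R$4,860
  R$133,000 × 37% = R$49,210
  R$22,000 × 42% = R$9,240
  → R$96,910

Excess of alternative floor tax over ordinary income tax: R$178,200 − R$96,910 = R$81,290.

R$81,290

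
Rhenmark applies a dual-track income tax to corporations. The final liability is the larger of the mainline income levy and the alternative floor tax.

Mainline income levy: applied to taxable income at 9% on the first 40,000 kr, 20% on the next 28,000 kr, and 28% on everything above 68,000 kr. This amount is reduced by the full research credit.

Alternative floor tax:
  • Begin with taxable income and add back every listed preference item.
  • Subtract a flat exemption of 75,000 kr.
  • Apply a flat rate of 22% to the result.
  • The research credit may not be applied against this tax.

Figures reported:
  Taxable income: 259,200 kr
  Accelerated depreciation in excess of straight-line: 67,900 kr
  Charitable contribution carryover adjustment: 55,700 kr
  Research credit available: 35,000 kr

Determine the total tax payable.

Mainline income levy:
  40,000 kr × 9% = 3,600 kr
  28,000 kr × 20% = 5,600 kr
  191,200 kr × 28% = 53,536 kr
  → 62,736 kr
  Less research credit 35,000 kr → 27,736 kr

Alternative floor tax:
  Adjusted income: 259,200 kr + 67,900 kr + 55,700 kr = 382,800 kr
  Less exemption 75,000 kr → base 307,800 kr
  307,800 kr × 22% = 67,716 kr

67,716 kr > 27,736 kr, so the alternative floor tax is the binding amount.

67,716 kr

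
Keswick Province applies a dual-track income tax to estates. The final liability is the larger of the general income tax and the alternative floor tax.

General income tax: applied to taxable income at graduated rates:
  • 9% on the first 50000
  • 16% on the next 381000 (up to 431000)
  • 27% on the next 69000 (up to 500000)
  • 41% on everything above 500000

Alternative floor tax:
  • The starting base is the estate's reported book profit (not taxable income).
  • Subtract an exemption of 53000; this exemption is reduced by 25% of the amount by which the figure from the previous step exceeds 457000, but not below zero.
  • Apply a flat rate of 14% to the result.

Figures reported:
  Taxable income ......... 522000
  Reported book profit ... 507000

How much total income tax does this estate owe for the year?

General income tax:
  50000 × 9% = 4500
  381000 × 16% = 60960
  69000 × 27% = 18630
  22000 × 41% = 9020
  → 93110

Alternative floor tax:
  Base (reported book profit): 507000
  Exemption: 53000 − 25% × (507000 − 457000) = 53000 − 12500 = 40500
  Base: 507000 − 40500 = 466500
  466500 × 14% = 65310

93110 > 65310, so the general income tax governs.

93110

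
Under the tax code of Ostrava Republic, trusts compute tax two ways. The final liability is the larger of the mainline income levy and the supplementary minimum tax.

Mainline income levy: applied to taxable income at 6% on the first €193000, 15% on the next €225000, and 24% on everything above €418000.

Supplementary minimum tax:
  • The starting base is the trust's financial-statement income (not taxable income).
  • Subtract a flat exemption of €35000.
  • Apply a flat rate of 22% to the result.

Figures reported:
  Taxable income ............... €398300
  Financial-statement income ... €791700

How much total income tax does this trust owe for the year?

€166474

Mainline income levy:
  €193000 × 6% = €11580
  €205300 × 15% = €30795
  → €42375

Supplementary minimum tax:
  Base (financial-statement income): €791700
  Less exemption €35000 → base €756700
  €756700 × 22% = €166474

€166474 > €42375, so the supplementary minimum tax is the binding amount.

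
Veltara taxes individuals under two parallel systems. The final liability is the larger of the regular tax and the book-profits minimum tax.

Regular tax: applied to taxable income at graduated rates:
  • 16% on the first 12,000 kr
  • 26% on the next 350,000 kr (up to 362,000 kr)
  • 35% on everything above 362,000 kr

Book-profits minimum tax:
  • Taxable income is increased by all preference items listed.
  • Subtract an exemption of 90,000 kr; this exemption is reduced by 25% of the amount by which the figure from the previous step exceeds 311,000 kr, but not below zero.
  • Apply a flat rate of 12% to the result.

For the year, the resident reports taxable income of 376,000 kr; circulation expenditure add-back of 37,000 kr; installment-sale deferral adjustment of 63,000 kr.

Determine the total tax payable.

Book-profits minimum tax:
  Adjusted income: 376,000 kr + 37,000 kr + 63,000 kr = 476,000 kr
  Exemption: 90,000 kr − 25% × (476,000 kr − 311,000 kr) = 90,000 kr − 41,250 kr = 48,750 kr
  Base: 476,000 kr − 48,750 kr = 427,250 kr
  427,250 kr × 12% = 51,270 kr

Regular tax:
  12,000 kr × 16% = 1,920 kr
  350,000 kr × 26% = 91,000 kr
  14,000 kr × 35% = 4,900 kr
  → 97,820 kr

97,820 kr > 51,270 kr, so the regular tax governs.

97,820 kr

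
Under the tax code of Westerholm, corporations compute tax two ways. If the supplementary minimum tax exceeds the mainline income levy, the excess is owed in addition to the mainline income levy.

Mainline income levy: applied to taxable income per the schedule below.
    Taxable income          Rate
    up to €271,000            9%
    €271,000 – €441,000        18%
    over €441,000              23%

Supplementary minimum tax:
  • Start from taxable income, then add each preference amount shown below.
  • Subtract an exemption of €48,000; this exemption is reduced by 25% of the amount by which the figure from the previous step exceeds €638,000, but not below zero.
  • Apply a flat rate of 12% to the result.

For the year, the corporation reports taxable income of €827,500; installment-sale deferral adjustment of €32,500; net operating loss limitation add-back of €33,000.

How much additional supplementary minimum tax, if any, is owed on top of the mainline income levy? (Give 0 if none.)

Mainline income levy:
  €271,000 × 9% = €24,390
  €170,000 × 18% = €30,600
  €386,500 × 23% = €88,895
  → €143,885

Supplementary minimum tax:
  Adjusted income: €827,500 + €32,500 + €33,000 = €893,000
  Exemption: 25% × (€893,000 − €638,000) = €63,750 ≥ €48,000, so the exemption is fully phased out
  Base: €893,000 − €0 = €893,000
  €893,000 × 12% = €107,160

€107,160 ≤ €143,885, so no add-on is due.

€0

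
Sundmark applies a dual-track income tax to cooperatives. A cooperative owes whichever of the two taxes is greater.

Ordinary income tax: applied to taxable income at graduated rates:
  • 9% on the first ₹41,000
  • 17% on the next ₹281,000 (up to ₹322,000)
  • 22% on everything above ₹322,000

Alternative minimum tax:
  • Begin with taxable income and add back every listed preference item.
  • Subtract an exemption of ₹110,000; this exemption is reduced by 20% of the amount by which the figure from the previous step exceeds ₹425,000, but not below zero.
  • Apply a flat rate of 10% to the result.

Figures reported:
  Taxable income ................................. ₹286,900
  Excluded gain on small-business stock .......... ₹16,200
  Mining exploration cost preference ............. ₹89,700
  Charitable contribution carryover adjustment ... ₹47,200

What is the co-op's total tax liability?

Ordinary income tax:
  ₹41,000 × 9% = ₹3,690
  ₹245,900 × 17% = ₹41,803
  → ₹45,493

Alternative minimum tax:
  Adjusted income: ₹286,900 + ₹16,200 + ₹89,700 + ₹47,200 = ₹440,000
  Exemption: ₹110,000 − 20% × (₹440,000 − ₹425,000) = ₹110,000 − ₹3,000 = ₹107,000
  Base: ₹440,000 − ₹107,000 = ₹333,000
  ₹333,000 × 10% = ₹33,300

₹45,493 > ₹33,300, so the ordinary income tax governs.

₹45,493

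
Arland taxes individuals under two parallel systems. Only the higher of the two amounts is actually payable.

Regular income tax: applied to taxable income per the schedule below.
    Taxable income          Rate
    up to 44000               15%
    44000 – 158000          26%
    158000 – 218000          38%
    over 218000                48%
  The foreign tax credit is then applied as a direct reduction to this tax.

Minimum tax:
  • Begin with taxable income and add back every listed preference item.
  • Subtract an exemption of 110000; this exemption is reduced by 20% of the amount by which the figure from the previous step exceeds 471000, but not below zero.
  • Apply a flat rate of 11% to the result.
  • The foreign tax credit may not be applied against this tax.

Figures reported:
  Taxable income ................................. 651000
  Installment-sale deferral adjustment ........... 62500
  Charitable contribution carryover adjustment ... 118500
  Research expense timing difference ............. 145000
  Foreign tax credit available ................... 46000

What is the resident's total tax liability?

Minimum tax:
  Adjusted income: 651000 + 62500 + 118500 + 145000 = 977000
  Exemption: 110000 − 20% × (977000 − 471000) = 110000 − 101200 = 8800
  Base: 977000 − 8800 = 968200
  968200 × 11% = 106502

Regular income tax:
  44000 × 15% = 6600
  114000 × 26% = 29640
  60000 × 38% = 22800
  433000 × 48% = 207840
  → 266880
  Less foreign tax credit 46000 → 220880

220880 > 106502, so the regular income tax governs.

220880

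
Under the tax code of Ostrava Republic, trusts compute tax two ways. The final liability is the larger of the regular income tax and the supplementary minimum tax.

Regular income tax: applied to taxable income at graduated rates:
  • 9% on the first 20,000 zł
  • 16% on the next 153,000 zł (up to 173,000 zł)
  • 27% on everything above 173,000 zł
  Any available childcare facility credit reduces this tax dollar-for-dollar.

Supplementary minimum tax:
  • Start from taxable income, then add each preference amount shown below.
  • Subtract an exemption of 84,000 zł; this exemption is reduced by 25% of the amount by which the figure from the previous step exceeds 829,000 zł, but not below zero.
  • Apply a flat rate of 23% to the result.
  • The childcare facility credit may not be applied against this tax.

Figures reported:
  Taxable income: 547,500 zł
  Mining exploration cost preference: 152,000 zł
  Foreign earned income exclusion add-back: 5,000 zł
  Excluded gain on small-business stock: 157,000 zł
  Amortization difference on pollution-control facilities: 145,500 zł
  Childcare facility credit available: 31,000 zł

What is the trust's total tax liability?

222,525 zł

Supplementary minimum tax:
  Adjusted income: 547,500 zł + 152,000 zł + 5,000 zł + 157,000 zł + 145,500 zł = 1,007,000 zł
  Exemption: 84,000 zł − 25% × (1,007,000 zł − 829,000 zł) = 84,000 zł − 44,500 zł = 39,500 zł
  Base: 1,007,000 zł − 39,500 zł = 967,500 zł
  967,500 zł × 23% = 222,525 zł

Regular income tax:
  20,000 zł × 9% = 1,800 zł
  153,000 zł × 16% = 24,480 zł
  374,500 zł × 27% = 101,115 zł
  → 127,395 zł
  Less childcare facility credit 31,000 zł → 96,395 zł

222,525 zł > 96,395 zł, so the supplementary minimum tax is the binding amount.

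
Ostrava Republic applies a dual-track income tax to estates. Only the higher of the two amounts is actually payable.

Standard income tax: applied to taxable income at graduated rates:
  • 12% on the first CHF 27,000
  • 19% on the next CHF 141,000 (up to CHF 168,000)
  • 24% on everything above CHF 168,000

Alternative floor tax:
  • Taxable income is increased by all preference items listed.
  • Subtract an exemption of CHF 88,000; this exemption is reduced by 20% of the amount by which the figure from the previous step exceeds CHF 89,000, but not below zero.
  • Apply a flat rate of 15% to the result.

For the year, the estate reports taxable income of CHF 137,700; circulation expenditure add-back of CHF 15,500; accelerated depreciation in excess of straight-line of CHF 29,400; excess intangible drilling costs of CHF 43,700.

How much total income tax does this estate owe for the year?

Alternative floor tax:
  Adjusted income: CHF 137,700 + CHF 15,500 + CHF 29,400 + CHF 43,700 = CHF 226,300
  Exemption: CHF 88,000 − 20% × (CHF 226,300 − CHF 89,000) = CHF 88,000 − CHF 27,460 = CHF 60,540
  Base: CHF 226,300 − CHF 60,540 = CHF 165,760
  CHF 165,760 × 15% = CHF 24,864

Standard income tax:
  CHF 27,000 × 12% = CHF 3,240
  CHF 110,700 × 19% = CHF 21,033
  → CHF 24,273

CHF 24,864 > CHF 24,273, so the alternative floor tax is the binding amount.

CHF 24,864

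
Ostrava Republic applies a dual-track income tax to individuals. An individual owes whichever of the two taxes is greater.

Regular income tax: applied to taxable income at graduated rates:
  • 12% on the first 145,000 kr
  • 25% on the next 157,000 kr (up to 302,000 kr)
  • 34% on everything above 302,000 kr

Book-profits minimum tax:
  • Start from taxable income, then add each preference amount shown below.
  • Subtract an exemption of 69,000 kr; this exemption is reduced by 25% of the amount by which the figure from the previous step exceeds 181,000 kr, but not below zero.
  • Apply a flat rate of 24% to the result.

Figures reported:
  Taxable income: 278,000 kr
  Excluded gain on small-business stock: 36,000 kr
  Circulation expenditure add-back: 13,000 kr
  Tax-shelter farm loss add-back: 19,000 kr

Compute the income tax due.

Book-profits minimum tax:
  Adjusted income: 278,000 kr + 36,000 kr + 13,000 kr + 19,000 kr = 346,000 kr
  Exemption: 69,000 kr − 25% × (346,000 kr − 181,000 kr) = 69,000 kr − 41,250 kr = 27,750 kr
  Base: 346,000 kr − 27,750 kr = 318,250 kr
  318,250 kr × 24% = 76,380 kr

Regular income tax:
  145,000 kr × 12% = 17,400 kr
  133,000 kr × 25% = 33,250 kr
  → 50,650 kr

76,380 kr > 50,650 kr, so the book-profits minimum tax is the binding amount.

76,380 kr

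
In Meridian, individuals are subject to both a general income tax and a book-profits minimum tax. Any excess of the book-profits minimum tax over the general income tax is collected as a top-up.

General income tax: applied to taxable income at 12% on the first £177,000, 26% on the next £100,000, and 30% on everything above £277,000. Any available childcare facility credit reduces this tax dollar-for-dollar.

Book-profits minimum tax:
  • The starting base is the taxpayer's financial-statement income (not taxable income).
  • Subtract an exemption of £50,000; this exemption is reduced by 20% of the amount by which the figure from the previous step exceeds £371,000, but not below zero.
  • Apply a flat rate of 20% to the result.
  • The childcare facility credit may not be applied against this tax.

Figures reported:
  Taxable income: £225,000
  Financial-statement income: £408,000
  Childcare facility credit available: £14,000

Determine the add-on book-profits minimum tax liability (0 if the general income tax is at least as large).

General income tax:
  £177,000 × 12% = £21,240
  £48,000 × 26% = £12,480
  → £33,720
  Less childcare facility credit £14,000 → £19,720

Book-profits minimum tax:
  Base (financial-statement income): £408,000
  Exemption: £50,000 − 20% × (£408,000 − £371,000) = £50,000 − £7,400 = £42,600
  Base: £408,000 − £42,600 = £365,400
  £365,400 × 20% = £73,080

Excess of book-profits minimum tax over general income tax: £73,080 − £19,720 = £53,360.

£53,360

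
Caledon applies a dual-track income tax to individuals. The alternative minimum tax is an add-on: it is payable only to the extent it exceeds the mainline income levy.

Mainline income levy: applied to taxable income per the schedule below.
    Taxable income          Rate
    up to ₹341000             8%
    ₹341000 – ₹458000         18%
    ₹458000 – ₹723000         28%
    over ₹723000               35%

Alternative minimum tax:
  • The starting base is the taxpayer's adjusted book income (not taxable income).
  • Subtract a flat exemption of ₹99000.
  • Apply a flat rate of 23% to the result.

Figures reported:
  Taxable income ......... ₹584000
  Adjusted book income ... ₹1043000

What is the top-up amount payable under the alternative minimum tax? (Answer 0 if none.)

₹133500

Mainline income levy:
  ₹341000 × 8% = ₹27280
  ₹117000 × 18% = ₹21060
  ₹126000 × 28% = ₹35280
  → ₹83620

Alternative minimum tax:
  Base (adjusted book income): ₹1043000
  Less exemption ₹99000 → base ₹944000
  ₹944000 × 23% = ₹217120

Excess of alternative minimum tax over mainline income levy: ₹217120 − ₹83620 = ₹133500.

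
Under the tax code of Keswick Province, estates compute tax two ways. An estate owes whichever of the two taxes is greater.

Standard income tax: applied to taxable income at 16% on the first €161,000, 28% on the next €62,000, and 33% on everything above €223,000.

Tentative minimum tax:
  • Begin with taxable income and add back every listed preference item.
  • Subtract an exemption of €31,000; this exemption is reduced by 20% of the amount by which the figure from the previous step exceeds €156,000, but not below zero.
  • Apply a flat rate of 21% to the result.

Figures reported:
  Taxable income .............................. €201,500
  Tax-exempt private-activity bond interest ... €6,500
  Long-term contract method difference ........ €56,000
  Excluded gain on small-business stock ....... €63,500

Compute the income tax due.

€68,775

Standard income tax:
  €161,000 × 16% = €25,760
  €40,500 × 28% = €11,340
  → €37,100

Tentative minimum tax:
  Adjusted income: €201,500 + €6,500 + €56,000 + €63,500 = €327,500
  Exemption: 20% × (€327,500 − €156,000) = €34,300 ≥ €31,000, so the exemption is fully phased out
  Base: €327,500 − €0 = €327,500
  €327,500 × 21% = €68,775

€68,775 > €37,100, so the tentative minimum tax is the binding amount.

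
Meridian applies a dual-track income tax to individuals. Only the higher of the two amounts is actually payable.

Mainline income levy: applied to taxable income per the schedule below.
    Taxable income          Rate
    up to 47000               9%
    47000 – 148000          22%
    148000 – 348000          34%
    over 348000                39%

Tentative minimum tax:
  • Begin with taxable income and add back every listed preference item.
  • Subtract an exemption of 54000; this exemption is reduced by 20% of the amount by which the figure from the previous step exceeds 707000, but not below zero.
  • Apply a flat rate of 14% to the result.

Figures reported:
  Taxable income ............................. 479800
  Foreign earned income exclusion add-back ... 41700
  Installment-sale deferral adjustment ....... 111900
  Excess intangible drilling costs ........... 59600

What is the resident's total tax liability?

145852

Mainline income levy:
  47000 × 9% = 4230
  101000 × 22% = 22220
  200000 × 34% = 68000
  131800 × 39% = 51402
  → 145852

Tentative minimum tax:
  Adjusted income: 479800 + 41700 + 111900 + 59600 = 693000
  Exemption: 693000 ≤ 707000, so full 54000 applies
  Base: 693000 − 54000 = 639000
  639000 × 14% = 89460

145852 > 89460, so the mainline income levy governs.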